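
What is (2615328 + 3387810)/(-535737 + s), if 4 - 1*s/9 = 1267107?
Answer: -1000523/1989944 ≈ -0.50279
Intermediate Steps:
s = -11403927 (s = 36 - 9*1267107 = 36 - 11403963 = -11403927)
(2615328 + 3387810)/(-535737 + s) = (2615328 + 3387810)/(-535737 - 11403927) = 6003138/(-11939664) = 6003138*(-1/11939664) = -1000523/1989944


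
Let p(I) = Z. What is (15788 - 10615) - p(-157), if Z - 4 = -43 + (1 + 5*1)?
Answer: 5206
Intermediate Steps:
Z = -33 (Z = 4 + (-43 + (1 + 5*1)) = 4 + (-43 + (1 + 5)) = 4 + (-43 + 6) = 4 - 37 = -33)
p(I) = -33
(15788 - 10615) - p(-157) = (15788 - 10615) - 1*(-33) = 5173 + 33 = 5206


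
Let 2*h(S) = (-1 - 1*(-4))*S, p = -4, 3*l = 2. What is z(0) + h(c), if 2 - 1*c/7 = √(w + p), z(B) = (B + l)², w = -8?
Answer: 193/9 - 21*I*√3 ≈ 21.444 - 36.373*I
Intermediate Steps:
l = ⅔ (l = (⅓)*2 = ⅔ ≈ 0.66667)
z(B) = (⅔ + B)² (z(B) = (B + ⅔)² = (⅔ + B)²)
c = 14 - 14*I*√3 (c = 14 - 7*√(-8 - 4) = 14 - 14*I*√3 ≈ 14.0 - 24.249*I)
h(S) = 3*S/2 (h(S) = ((-1 - 1*(-4))*S)/2 = ((-1 + 4)*S)/2 = (3*S)/2 = 3*S/2)
z(0) + h(c) = (2 + 3*0)²/9 + 3*(14 - 14*I*√3)/2 = (2 + 0)²/9 + (21 - 21*I*√3) = (⅑)*2² + (21 - 21*I*√3) = (⅑)*4 + (21 - 21*I*√3) = 4/9 + (21 - 21*I*√3) = 193/9 - 21*I*√3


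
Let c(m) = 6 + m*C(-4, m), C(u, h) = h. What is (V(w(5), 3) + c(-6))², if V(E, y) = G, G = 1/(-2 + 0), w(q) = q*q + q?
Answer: 6889/4 ≈ 1722.3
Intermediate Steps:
w(q) = q + q² (w(q) = q² + q = q + q²)
G = -½ (G = 1/(-2) = -½ ≈ -0.50000)
V(E, y) = -½
c(m) = 6 + m² (c(m) = 6 + m*m = 6 + m²)
(V(w(5), 3) + c(-6))² = (-½ + (6 + (-6)²))² = (-½ + (6 + 36))² = (-½ + 42)² = (83/2)² = 6889/4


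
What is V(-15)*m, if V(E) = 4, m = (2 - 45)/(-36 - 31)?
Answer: 172/67 ≈ 2.5672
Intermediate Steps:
m = 43/67 (m = -43/(-67) = -43*(-1/67) = 43/67 ≈ 0.64179)
V(-15)*m = 4*(43/67) = 172/67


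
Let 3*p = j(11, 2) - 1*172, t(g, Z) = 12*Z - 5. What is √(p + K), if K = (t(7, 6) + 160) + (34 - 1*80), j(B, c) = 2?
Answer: √1119/3 ≈ 11.150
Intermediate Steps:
t(g, Z) = -5 + 12*Z
p = -170/3 (p = (2 - 1*172)/3 = (2 - 172)/3 = (⅓)*(-170) = -170/3 ≈ -56.667)
K = 181 (K = ((-5 + 12*6) + 160) + (34 - 1*80) = ((-5 + 72) + 160) + (34 - 80) = (67 + 160) - 46 = 227 - 46 = 181)
√(p + K) = √(-170/3 + 181) = √(373/3) = √1119/3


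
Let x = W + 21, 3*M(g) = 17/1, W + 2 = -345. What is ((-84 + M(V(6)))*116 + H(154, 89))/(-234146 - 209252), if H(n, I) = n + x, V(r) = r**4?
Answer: 13888/665097 ≈ 0.020881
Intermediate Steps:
W = -347 (W = -2 - 345 = -347)
M(g) = 17/3 (M(g) = (17/1)/3 = (17*1)/3 = (1/3)*17 = 17/3)
x = -326 (x = -347 + 21 = -326)
H(n, I) = -326 + n (H(n, I) = n - 326 = -326 + n)
((-84 + M(V(6)))*116 + H(154, 89))/(-234146 - 209252) = ((-84 + 17/3)*116 + (-326 + 154))/(-234146 - 209252) = (-235/3*116 - 172)/(-443398) = (-27260/3 - 172)*(-1/443398) = -27776/3*(-1/443398) = 13888/665097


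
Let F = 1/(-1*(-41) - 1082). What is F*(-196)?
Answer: 196/1041 ≈ 0.18828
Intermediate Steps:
F = -1/1041 (F = 1/(41 - 1082) = 1/(-1041) = -1/1041 ≈ -0.00096061)
F*(-196) = -1/1041*(-196) = 196/1041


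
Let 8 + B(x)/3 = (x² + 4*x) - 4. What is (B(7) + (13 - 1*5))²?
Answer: 41209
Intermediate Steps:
B(x) = -36 + 3*x² + 12*x (B(x) = -24 + 3*((x² + 4*x) - 4) = -24 + 3*(-4 + x² + 4*x) = -24 + (-12 + 3*x² + 12*x) = -36 + 3*x² + 12*x)
(B(7) + (13 - 1*5))² = ((-36 + 3*7² + 12*7) + (13 - 1*5))² = ((-36 + 3*49 + 84) + (13 - 5))² = ((-36 + 147 + 84) + 8)² = (195 + 8)² = 203² = 41209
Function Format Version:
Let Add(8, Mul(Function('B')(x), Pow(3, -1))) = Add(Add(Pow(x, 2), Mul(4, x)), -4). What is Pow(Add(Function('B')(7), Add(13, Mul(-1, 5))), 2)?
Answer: 41209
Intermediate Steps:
Function('B')(x) = Add(-36, Mul(3, Pow(x, 2)), Mul(12, x)) (Function('B')(x) = Add(-24, Mul(3, Add(Add(Pow(x, 2), Mul(4, x)), -4))) = Add(-24, Mul(3, Add(-4, Pow(x, 2), Mul(4, x)))) = Add(-24, Add(-12, Mul(3, Pow(x, 2)), Mul(12, x))) = Add(-36, Mul(3, Pow(x, 2)), Mul(12, x)))
Pow(Add(Function('B')(7), Add(13, Mul(-1, 5))), 2) = Pow(Add(Add(-36, Mul(3, Pow(7, 2)), Mul(12, 7)), Add(13, Mul(-1, 5))), 2) = Pow(Add(Add(-36, Mul(3, 49), 84), Add(13, -5)), 2) = Pow(Add(Add(-36, 147, 84), 8), 2) = Pow(Add(195, 8), 2) = Pow(203, 2) = 41209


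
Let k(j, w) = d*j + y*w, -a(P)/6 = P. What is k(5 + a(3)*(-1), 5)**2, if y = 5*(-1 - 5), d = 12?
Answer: 15876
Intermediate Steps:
a(P) = -6*P
y = -30 (y = 5*(-6) = -30)
k(j, w) = -30*w + 12*j (k(j, w) = 12*j - 30*w = -30*w + 12*j)
k(5 + a(3)*(-1), 5)**2 = (-30*5 + 12*(5 - 6*3*(-1)))**2 = (-150 + 12*(5 - 18*(-1)))**2 = (-150 + 12*(5 + 18))**2 = (-150 + 12*23)**2 = (-150 + 276)**2 = 126**2 = 15876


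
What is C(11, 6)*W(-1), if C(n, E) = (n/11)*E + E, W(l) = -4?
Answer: -48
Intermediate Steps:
C(n, E) = E + E*n/11 (C(n, E) = (n/11)*E + E = E*n/11 + E = E + E*n/11)
C(11, 6)*W(-1) = ((1/11)*6*(11 + 11))*(-4) = ((1/11)*6*22)*(-4) = 12*(-4) = -48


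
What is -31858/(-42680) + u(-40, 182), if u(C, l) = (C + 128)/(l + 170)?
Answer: 5316/5335 ≈ 0.99644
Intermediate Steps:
u(C, l) = (128 + C)/(170 + l)
-31858/(-42680) + u(-40, 182) = -31858/(-42680) + (128 - 40)/(170 + 182) = -31858*(-1/42680) + 88/352 = 15929/21340 + (1/352)*88 = 15929/21340 + ¼ = 5316/5335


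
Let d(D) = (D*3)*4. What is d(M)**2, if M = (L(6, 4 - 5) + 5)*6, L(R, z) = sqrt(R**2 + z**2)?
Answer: 321408 + 51840*sqrt(37) ≈ 6.3674e+5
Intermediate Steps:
M = 30 + 6*sqrt(37) (M = (sqrt(6**2 + (4 - 5)**2) + 5)*6 = (sqrt(36 + (-1)**2) + 5)*6 = (sqrt(36 + 1) + 5)*6 = (sqrt(37) + 5)*6 = (5 + sqrt(37))*6 = 30 + 6*sqrt(37) ≈ 66.497)
d(D) = 12*D (d(D) = (3*D)*4 = 12*D)
d(M)**2 = (12*(30 + 6*sqrt(37)))**2 = (360 + 72*sqrt(37))**2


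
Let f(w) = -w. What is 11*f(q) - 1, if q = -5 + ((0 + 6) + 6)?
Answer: -78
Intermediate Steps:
q = 7 (q = -5 + (6 + 6) = -5 + 12 = 7)
11*f(q) - 1 = 11*(-1*7) - 1 = 11*(-7) - 1 = -77 - 1 = -78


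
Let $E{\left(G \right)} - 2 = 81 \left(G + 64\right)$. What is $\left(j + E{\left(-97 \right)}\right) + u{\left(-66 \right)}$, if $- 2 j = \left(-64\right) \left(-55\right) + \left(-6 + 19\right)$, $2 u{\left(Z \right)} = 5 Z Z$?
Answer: $\frac{12905}{2} \approx 6452.5$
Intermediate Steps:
$E{\left(G \right)} = 5186 + 81 G$ ($E{\left(G \right)} = 2 + 81 \left(G + 64\right) = 2 + 81 \left(64 + G\right) = 2 + \left(5184 + 81 G\right) = 5186 + 81 G$)
$u{\left(Z \right)} = \frac{5 Z^{2}}{2}$ ($u{\left(Z \right)} = \frac{5 Z Z}{2} = \frac{5 Z^{2}}{2}$)
$j = - \frac{3533}{2}$ ($j = - \frac{\left(-64\right) \left(-55\right) + \left(-6 + 19\right)}{2} = - \frac{3520 + 13}{2} = \left(- \frac{1}{2}\right) 3533 = - \frac{3533}{2} \approx -1766.5$)
$\left(j + E{\left(-97 \right)}\right) + u{\left(-66 \right)} = \left(- \frac{3533}{2} + \left(5186 + 81 \left(-97\right)\right)\right) + \frac{5 \left(-66\right)^{2}}{2} = \left(- \frac{3533}{2} + \left(5186 - 7857\right)\right) + \frac{5}{2} \cdot 4356 = \left(- \frac{3533}{2} - 2671\right) + 10890 = - \frac{8875}{2} + 10890 = \frac{12905}{2}$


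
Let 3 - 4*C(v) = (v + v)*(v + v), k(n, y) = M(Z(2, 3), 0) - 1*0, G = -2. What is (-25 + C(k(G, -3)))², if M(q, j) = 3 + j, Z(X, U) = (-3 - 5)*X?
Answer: 17689/16 ≈ 1105.6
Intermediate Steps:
Z(X, U) = -8*X
k(n, y) = 3 (k(n, y) = (3 + 0) - 1*0 = 3 + 0 = 3)
C(v) = ¾ - v² (C(v) = ¾ - (v + v)*(v + v)/4 = ¾ - 2*v*2*v/4 = ¾ - v²)
(-25 + C(k(G, -3)))² = (-25 + (¾ - 1*3²))² = (-25 + (¾ - 1*9))² = (-25 + (¾ - 9))² = (-25 - 33/4)² = (-133/4)² = 17689/16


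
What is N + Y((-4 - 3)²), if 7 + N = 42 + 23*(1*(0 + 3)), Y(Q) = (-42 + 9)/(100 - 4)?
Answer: 3317/32 ≈ 103.66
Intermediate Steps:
Y(Q) = -11/32 (Y(Q) = -33/96 = -33*1/96 = -11/32)
N = 104 (N = -7 + (42 + 23*(1*(0 + 3))) = -7 + (42 + 23*(1*3)) = -7 + (42 + 23*3) = -7 + (42 + 69) = -7 + 111 = 104)
N + Y((-4 - 3)²) = 104 - 11/32 = 3317/32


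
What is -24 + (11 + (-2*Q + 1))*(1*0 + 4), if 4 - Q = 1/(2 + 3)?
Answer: -32/5 ≈ -6.4000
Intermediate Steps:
Q = 19/5 (Q = 4 - 1/(2 + 3) = 4 - 1/5 = 4 - 1*⅕ = 4 - ⅕ = 19/5 ≈ 3.8000)
-24 + (11 + (-2*Q + 1))*(1*0 + 4) = -24 + (11 + (-2*19/5 + 1))*(1*0 + 4) = -24 + (11 + (-38/5 + 1))*(0 + 4) = -24 + (11 - 33/5)*4 = -24 + (22/5)*4 = -24 + 88/5 = -32/5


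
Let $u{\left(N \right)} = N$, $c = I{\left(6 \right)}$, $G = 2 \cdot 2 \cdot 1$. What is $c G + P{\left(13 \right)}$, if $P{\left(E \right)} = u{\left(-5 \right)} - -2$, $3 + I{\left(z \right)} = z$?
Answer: $9$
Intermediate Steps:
$I{\left(z \right)} = -3 + z$
$G = 4$ ($G = 4 \cdot 1 = 4$)
$c = 3$ ($c = -3 + 6 = 3$)
$P{\left(E \right)} = -3$ ($P{\left(E \right)} = -5 - -2 = -5 + 2 = -3$)
$c G + P{\left(13 \right)} = 3 \cdot 4 - 3 = 12 - 3 = 9$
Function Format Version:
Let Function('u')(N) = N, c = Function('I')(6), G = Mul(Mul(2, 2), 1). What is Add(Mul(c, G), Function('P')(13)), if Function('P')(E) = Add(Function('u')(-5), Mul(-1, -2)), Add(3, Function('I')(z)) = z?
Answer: 9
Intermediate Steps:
Function('I')(z) = Add(-3, z)
G = 4 (G = Mul(4, 1) = 4)
c = 3 (c = Add(-3, 6) = 3)
Function('P')(E) = -3 (Function('P')(E) = Add(-5, Mul(-1, -2)) = Add(-5, 2) = -3)
Add(Mul(c, G), Function('P')(13)) = Add(Mul(3, 4), -3) = Add(12, -3) = 9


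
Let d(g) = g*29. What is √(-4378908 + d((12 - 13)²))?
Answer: I*√4378879 ≈ 2092.6*I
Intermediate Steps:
d(g) = 29*g
√(-4378908 + d((12 - 13)²)) = √(-4378908 + 29*(12 - 13)²) = √(-4378908 + 29*(-1)²) = √(-4378908 + 29*1) = √(-4378908 + 29) = √(-4378879) = I*√4378879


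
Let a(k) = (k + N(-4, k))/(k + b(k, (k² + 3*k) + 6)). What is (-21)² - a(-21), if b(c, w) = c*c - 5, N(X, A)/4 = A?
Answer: 36624/83 ≈ 441.25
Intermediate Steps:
N(X, A) = 4*A
b(c, w) = -5 + c² (b(c, w) = c² - 5 = -5 + c²)
a(k) = 5*k/(-5 + k + k²) (a(k) = (k + 4*k)/(k + (-5 + k²)) = (5*k)/(-5 + k + k²) = 5*k/(-5 + k + k²))
(-21)² - a(-21) = (-21)² - 5*(-21)/(-5 - 21 + (-21)²) = 441 - 5*(-21)/(-5 - 21 + 441) = 441 - 5*(-21)/415 = 441 - 1*(-21/83) = 441 + 21/83 = 36624/83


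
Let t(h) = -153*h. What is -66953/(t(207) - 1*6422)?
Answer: 66953/38093 ≈ 1.7576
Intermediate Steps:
-66953/(t(207) - 1*6422) = -66953/(-153*207 - 1*6422) = -66953/(-31671 - 6422) = -66953/(-38093) = -66953*(-1/38093) = 66953/38093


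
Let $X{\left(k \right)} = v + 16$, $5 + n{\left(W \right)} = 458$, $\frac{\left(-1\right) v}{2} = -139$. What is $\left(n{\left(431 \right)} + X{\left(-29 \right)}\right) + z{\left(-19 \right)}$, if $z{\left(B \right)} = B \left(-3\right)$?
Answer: $804$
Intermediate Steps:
$v = 278$ ($v = \left(-2\right) \left(-139\right) = 278$)
$n{\left(W \right)} = 453$ ($n{\left(W \right)} = -5 + 458 = 453$)
$z{\left(B \right)} = - 3 B$
$X{\left(k \right)} = 294$ ($X{\left(k \right)} = 278 + 16 = 294$)
$\left(n{\left(431 \right)} + X{\left(-29 \right)}\right) + z{\left(-19 \right)} = \left(453 + 294\right) - -57 = 747 + 57 = 804$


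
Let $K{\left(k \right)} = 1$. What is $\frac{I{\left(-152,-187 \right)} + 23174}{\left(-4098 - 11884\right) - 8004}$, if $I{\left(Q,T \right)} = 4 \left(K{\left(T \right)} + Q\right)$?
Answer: $- \frac{11285}{11993} \approx -0.94097$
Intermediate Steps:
$I{\left(Q,T \right)} = 4 + 4 Q$ ($I{\left(Q,T \right)} = 4 \left(1 + Q\right) = 4 + 4 Q$)
$\frac{I{\left(-152,-187 \right)} + 23174}{\left(-4098 - 11884\right) - 8004} = \frac{\left(4 + 4 \left(-152\right)\right) + 23174}{\left(-4098 - 11884\right) - 8004} = \frac{\left(4 - 608\right) + 23174}{\left(-4098 - 11884\right) - 8004} = \frac{-604 + 23174}{-15982 - 8004} = \frac{22570}{-23986} = 22570 \left(- \frac{1}{23986}\right) = - \frac{11285}{11993}$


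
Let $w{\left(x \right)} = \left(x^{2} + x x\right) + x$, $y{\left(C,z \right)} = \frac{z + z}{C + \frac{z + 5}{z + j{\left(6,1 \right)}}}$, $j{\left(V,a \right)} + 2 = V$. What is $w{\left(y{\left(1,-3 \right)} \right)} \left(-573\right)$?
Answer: $-3438$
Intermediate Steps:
$j{\left(V,a \right)} = -2 + V$
$y{\left(C,z \right)} = \frac{2 z}{C + \frac{5 + z}{4 + z}}$ ($y{\left(C,z \right)} = \frac{z + z}{C + \frac{z + 5}{z + \left(-2 + 6\right)}} = \frac{2 z}{C + \frac{5 + z}{z + 4}} = \frac{2 z}{C + \frac{5 + z}{4 + z}}$)
$w{\left(x \right)} = x + 2 x^{2}$ ($w{\left(x \right)} = \left(x^{2} + x^{2}\right) + x = 2 x^{2} + x = x + 2 x^{2}$)
$w{\left(y{\left(1,-3 \right)} \right)} \left(-573\right) = 2 \left(-3\right) \frac{1}{5 - 3 + 4 \cdot 1 + 1 \left(-3\right)} \left(4 - 3\right) \left(1 + 2 \cdot 2 \left(-3\right) \frac{1}{5 - 3 + 4 \cdot 1 + 1 \left(-3\right)} \left(4 - 3\right)\right) \left(-573\right) = 2 \left(-3\right) \frac{1}{5 - 3 + 4 - 3} \cdot 1 \left(1 + 2 \cdot 2 \left(-3\right) \frac{1}{5 - 3 + 4 - 3} \cdot 1\right) \left(-573\right) = 2 \left(-3\right) \frac{1}{3} \cdot 1 \left(1 + 2 \cdot 2 \left(-3\right) \frac{1}{3} \cdot 1\right) \left(-573\right) = - 2 \left(1 + 2 \left(-2\right)\right) \left(-573\right) = - 2 \left(1 - 4\right) \left(-573\right) = \left(-2\right) \left(-3\right) \left(-573\right) = 6 \left(-573\right) = -3438$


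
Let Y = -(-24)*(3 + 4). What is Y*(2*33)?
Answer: 11088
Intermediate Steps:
Y = 168 (Y = -(-24)*7 = -8*(-21) = 168)
Y*(2*33) = 168*(2*33) = 168*66 = 11088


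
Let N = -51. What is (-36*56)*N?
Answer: 102816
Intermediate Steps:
(-36*56)*N = -36*56*(-51) = -2016*(-51) = 102816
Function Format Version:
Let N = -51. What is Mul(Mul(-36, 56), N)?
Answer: 102816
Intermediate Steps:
Mul(Mul(-36, 56), N) = Mul(Mul(-36, 56), -51) = Mul(-2016, -51) = 102816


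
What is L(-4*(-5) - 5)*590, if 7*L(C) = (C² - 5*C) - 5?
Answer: 85550/7 ≈ 12221.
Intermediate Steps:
L(C) = -5/7 - 5*C/7 + C²/7 (L(C) = ((C² - 5*C) - 5)/7 = (-5 + C² - 5*C)/7 = -5/7 - 5*C/7 + C²/7)
L(-4*(-5) - 5)*590 = (-5/7 - 5*(-4*(-5) - 5)/7 + (-4*(-5) - 5)²/7)*590 = (-5/7 - 5*(20 - 5)/7 + (20 - 5)²/7)*590 = (-5/7 - 5/7*15 + (⅐)*15²)*590 = (-5/7 - 75/7 + (⅐)*225)*590 = (-5/7 - 75/7 + 225/7)*590 = (145/7)*590 = 85550/7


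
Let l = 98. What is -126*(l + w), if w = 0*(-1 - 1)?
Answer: -12348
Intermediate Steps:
w = 0 (w = 0*(-2) = 0)
-126*(l + w) = -126*(98 + 0) = -126*98 = -12348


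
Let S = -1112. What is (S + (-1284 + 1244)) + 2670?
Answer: 1518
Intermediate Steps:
(S + (-1284 + 1244)) + 2670 = (-1112 + (-1284 + 1244)) + 2670 = (-1112 - 40) + 2670 = -1152 + 2670 = 1518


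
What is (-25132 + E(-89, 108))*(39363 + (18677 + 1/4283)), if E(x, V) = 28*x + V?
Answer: -6840073692636/4283 ≈ -1.5970e+9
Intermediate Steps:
E(x, V) = V + 28*x
(-25132 + E(-89, 108))*(39363 + (18677 + 1/4283)) = (-25132 + (108 + 28*(-89)))*(39363 + (18677 + 1/4283)) = (-25132 + (108 - 2492))*(39363 + (18677 + 1/4283)) = (-25132 - 2384)*(39363 + 79993592/4283) = -27516*248585321/4283 = -6840073692636/4283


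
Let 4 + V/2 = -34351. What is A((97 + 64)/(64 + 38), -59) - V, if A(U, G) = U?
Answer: 7008581/102 ≈ 68712.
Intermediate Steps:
V = -68710 (V = -8 + 2*(-34351) = -8 - 68702 = -68710)
A((97 + 64)/(64 + 38), -59) - V = (97 + 64)/(64 + 38) - 1*(-68710) = 161/102 + 68710 = 7008581/102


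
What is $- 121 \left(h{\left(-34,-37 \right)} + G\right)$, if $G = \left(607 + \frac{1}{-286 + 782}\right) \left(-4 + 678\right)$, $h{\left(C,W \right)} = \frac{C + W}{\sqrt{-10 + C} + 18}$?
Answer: $\frac{121 \left(- 101461601 \sqrt{11} + 913145605 i\right)}{248 \left(\sqrt{11} - 9 i\right)} \approx -4.9503 \cdot 10^{7} - 154.86 i$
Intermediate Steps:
$h{\left(C,W \right)} = \frac{C + W}{18 + \sqrt{-10 + C}}$
$G = \frac{101461601}{248}$ ($G = \left(607 + \frac{1}{496}\right) 674 = \frac{301073}{496} \cdot 674 = \frac{101461601}{248} \approx 4.0912 \cdot 10^{5}$)
$- 121 \left(h{\left(-34,-37 \right)} + G\right) = - 121 \left(\frac{-34 - 37}{18 + \sqrt{-10 - 34}} + \frac{101461601}{248}\right) = - 121 \left(\frac{1}{18 + \sqrt{-44}} \left(-71\right) + \frac{101461601}{248}\right) = - 121 \left(\frac{1}{18 + 2 i \sqrt{11}} \left(-71\right) + \frac{101461601}{248}\right) = - 121 \left(- \frac{71}{18 + 2 i \sqrt{11}} + \frac{101461601}{248}\right) = - 121 \left(\frac{101461601}{248} - \frac{71}{18 + 2 i \sqrt{11}}\right) = - \frac{12276853721}{248} + \frac{8591}{18 + 2 i \sqrt{11}}$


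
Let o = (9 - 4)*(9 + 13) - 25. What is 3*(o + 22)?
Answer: 321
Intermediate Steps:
o = 85 (o = 5*22 - 25 = 110 - 25 = 85)
3*(o + 22) = 3*(85 + 22) = 3*107 = 321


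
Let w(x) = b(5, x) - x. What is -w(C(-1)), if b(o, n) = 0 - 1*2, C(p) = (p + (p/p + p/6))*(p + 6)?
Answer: 7/6 ≈ 1.1667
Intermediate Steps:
C(p) = (1 + 7*p/6)*(6 + p) (C(p) = (p + (1 + p*(1/6)))*(6 + p) = (p + (1 + p/6))*(6 + p) = (1 + 7*p/6)*(6 + p))
b(o, n) = -2 (b(o, n) = 0 - 2 = -2)
w(x) = -2 - x
-w(C(-1)) = -(-2 - (6 + 8*(-1) + (7/6)*(-1)**2)) = -(-2 - (6 - 8 + (7/6)*1)) = -(-2 - (6 - 8 + 7/6)) = -(-2 - 1*(-5/6)) = -(-2 + 5/6) = -1*(-7/6) = 7/6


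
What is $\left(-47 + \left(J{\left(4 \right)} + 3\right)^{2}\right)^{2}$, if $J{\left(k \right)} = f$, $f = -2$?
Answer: $2116$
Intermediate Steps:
$J{\left(k \right)} = -2$
$\left(-47 + \left(J{\left(4 \right)} + 3\right)^{2}\right)^{2} = \left(-47 + \left(-2 + 3\right)^{2}\right)^{2} = \left(-47 + 1^{2}\right)^{2} = \left(-47 + 1\right)^{2} = \left(-46\right)^{2} = 2116$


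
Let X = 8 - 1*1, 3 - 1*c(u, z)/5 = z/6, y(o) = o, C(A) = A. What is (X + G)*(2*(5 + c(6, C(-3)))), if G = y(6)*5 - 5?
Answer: 1440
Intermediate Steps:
c(u, z) = 15 - 5*z/6
G = 25 (G = 6*5 - 5 = 30 - 5 = 25)
X = 7 (X = 8 - 1 = 7)
(X + G)*(2*(5 + c(6, C(-3)))) = (7 + 25)*(2*(5 + (15 - ⅚*(-3)))) = 32*(2*(5 + (15 + 5/2))) = 32*(2*(5 + 35/2)) = 32*(2*(45/2)) = 32*45 = 1440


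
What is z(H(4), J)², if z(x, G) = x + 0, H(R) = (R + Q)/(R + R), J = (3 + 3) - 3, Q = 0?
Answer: ¼ ≈ 0.25000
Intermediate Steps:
J = 3 (J = 6 - 3 = 3)
H(R) = ½ (H(R) = (R + 0)/(R + R) = R/((2*R)) = R*(1/(2*R)) = ½)
z(x, G) = x
z(H(4), J)² = (½)² = ¼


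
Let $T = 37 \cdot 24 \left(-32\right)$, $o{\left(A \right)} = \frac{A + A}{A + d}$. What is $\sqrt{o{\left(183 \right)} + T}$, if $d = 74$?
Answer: $\frac{3 i \sqrt{208528258}}{257} \approx 168.57 i$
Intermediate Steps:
$o{\left(A \right)} = \frac{2 A}{74 + A}$ ($o{\left(A \right)} = \frac{A + A}{A + 74} = \frac{2 A}{74 + A}$)
$T = -28416$ ($T = 888 \left(-32\right) = -28416$)
$\sqrt{o{\left(183 \right)} + T} = \sqrt{2 \cdot 183 \frac{1}{74 + 183} - 28416} = \sqrt{2 \cdot 183 \cdot \frac{1}{257} - 28416} = \sqrt{\frac{366}{257} - 28416} = \sqrt{- \frac{7302546}{257}} = \frac{3 i \sqrt{208528258}}{257}$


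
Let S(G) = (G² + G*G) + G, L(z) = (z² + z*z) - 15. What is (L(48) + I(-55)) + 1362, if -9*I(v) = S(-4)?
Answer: 53567/9 ≈ 5951.9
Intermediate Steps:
L(z) = -15 + 2*z² (L(z) = (z² + z²) - 15 = 2*z² - 15 = -15 + 2*z²)
S(G) = G + 2*G² (S(G) = (G² + G²) + G = 2*G² + G = G + 2*G²)
I(v) = -28/9 (I(v) = -(-4)*(1 + 2*(-4))/9 = -(-4)*(1 - 8)/9 = -(-4)*(-7)/9 = -⅑*28 = -28/9)
(L(48) + I(-55)) + 1362 = ((-15 + 2*48²) - 28/9) + 1362 = ((-15 + 2*2304) - 28/9) + 1362 = ((-15 + 4608) - 28/9) + 1362 = (4593 - 28/9) + 1362 = 41309/9 + 1362 = 53567/9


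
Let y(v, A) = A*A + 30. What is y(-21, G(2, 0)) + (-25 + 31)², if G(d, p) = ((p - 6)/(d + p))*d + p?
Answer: 102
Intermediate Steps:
G(d, p) = p + d*(-6 + p)/(d + p) (G(d, p) = ((-6 + p)/(d + p))*d + p = d*(-6 + p)/(d + p) + p = p + d*(-6 + p)/(d + p))
y(v, A) = 30 + A² (y(v, A) = A² + 30 = 30 + A²)
y(-21, G(2, 0)) + (-25 + 31)² = (30 + ((0² - 6*2 + 2*2*0)/(2 + 0))²) + (-25 + 31)² = (30 + ((0 - 12 + 0)/2)²) + 6² = (30 + ((½)*(-12))²) + 36 = (30 + (-6)²) + 36 = (30 + 36) + 36 = 66 + 36 = 102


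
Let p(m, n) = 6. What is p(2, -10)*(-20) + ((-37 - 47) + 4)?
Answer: -200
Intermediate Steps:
p(2, -10)*(-20) + ((-37 - 47) + 4) = 6*(-20) + ((-37 - 47) + 4) = -120 + (-84 + 4) = -120 - 80 = -200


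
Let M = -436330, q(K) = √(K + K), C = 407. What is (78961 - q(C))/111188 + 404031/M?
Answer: -5235172849/24257330020 - √814/111188 ≈ -0.21607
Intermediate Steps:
q(K) = √2*√K (q(K) = √(2*K) = √2*√K)
(78961 - q(C))/111188 + 404031/M = (78961 - √2*√407)/111188 + 404031/(-436330) = (78961 - √814)*(1/111188) + 404031*(-1/436330) = (78961/111188 - √814/111188) - 404031/436330 = -5235172849/24257330020 - √814/111188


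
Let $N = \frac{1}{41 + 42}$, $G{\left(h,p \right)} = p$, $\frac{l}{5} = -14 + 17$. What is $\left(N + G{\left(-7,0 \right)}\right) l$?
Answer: $\frac{15}{83} \approx 0.18072$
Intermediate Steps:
$l = 15$ ($l = 5 \left(-14 + 17\right) = 5 \cdot 3 = 15$)
$N = \frac{1}{83} \approx 0.012048$
$\left(N + G{\left(-7,0 \right)}\right) l = \left(\frac{1}{83} + 0\right) 15 = \frac{1}{83} \cdot 15 = \frac{15}{83}$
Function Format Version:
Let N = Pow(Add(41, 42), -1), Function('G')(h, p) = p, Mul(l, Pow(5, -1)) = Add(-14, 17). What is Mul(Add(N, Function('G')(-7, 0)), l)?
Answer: Rational(15, 83) ≈ 0.18072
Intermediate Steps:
l = 15 (l = Mul(5, Add(-14, 17)) = Mul(5, 3) = 15)
N = Rational(1, 83) (N = Pow(83, -1) = Rational(1, 83) ≈ 0.012048)
Mul(Add(N, Function('G')(-7, 0)), l) = Mul(Add(Rational(1, 83), 0), 15) = Mul(Rational(1, 83), 15) = Rational(15, 83)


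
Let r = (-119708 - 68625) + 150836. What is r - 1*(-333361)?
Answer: 295864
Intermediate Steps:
r = -37497 (r = -188333 + 150836 = -37497)
r - 1*(-333361) = -37497 - 1*(-333361) = -37497 + 333361 = 295864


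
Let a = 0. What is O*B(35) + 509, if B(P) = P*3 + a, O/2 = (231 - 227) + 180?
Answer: 39149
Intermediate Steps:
O = 368 (O = 2*((231 - 227) + 180) = 2*(4 + 180) = 2*184 = 368)
B(P) = 3*P (B(P) = P*3 + 0 = 3*P + 0 = 3*P)
O*B(35) + 509 = 368*(3*35) + 509 = 368*105 + 509 = 38640 + 509 = 39149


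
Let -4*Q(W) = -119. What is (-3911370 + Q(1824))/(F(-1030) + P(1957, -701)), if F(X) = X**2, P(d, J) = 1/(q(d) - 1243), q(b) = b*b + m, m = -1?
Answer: -59899907351405/16247068178004 ≈ -3.6868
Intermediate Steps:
Q(W) = 119/4 (Q(W) = -1/4*(-119) = 119/4)
q(b) = -1 + b**2 (q(b) = b*b - 1 = b**2 - 1 = -1 + b**2)
P(d, J) = 1/(-1244 + d**2) (P(d, J) = 1/((-1 + d**2) - 1243) = 1/(-1244 + d**2))
(-3911370 + Q(1824))/(F(-1030) + P(1957, -701)) = (-3911370 + 119/4)/((-1030)**2 + 1/(-1244 + 1957**2)) = -15645361/(4*(1060900 + 1/(-1244 + 3829849))) = -15645361/(4*(1060900 + 1/3828605)) = -15645361/(4*4061767044501/3828605) = -15645361/4*3828605/4061767044501 = -59899907351405/16247068178004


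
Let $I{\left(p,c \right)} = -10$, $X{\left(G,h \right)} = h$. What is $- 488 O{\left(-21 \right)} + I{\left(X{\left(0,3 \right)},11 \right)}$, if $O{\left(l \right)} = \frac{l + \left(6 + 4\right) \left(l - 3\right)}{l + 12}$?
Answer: $-14162$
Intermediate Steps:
$O{\left(l \right)} = \frac{-30 + 11 l}{12 + l}$ ($O{\left(l \right)} = \frac{l + 10 \left(-3 + l\right)}{12 + l} = \frac{l + \left(-30 + 10 l\right)}{12 + l} = \frac{-30 + 11 l}{12 + l}$)
$- 488 O{\left(-21 \right)} + I{\left(X{\left(0,3 \right)},11 \right)} = - 488 \frac{-30 + 11 \left(-21\right)}{12 - 21} - 10 = - 488 \frac{-30 - 231}{-9} - 10 = - 488 \left(\left(- \frac{1}{9}\right) \left(-261\right)\right) - 10 = \left(-488\right) 29 - 10 = -14152 - 10 = -14162$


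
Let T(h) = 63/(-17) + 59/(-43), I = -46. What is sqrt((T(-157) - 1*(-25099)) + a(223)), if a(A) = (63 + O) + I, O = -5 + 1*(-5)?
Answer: sqrt(13412953794)/731 ≈ 158.43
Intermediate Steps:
O = -10 (O = -5 - 5 = -10)
T(h) = -3712/731 (T(h) = 63*(-1/17) + 59*(-1/43) = -63/17 - 59/43 = -3712/731)
a(A) = 7 (a(A) = (63 - 10) - 46 = 53 - 46 = 7)
sqrt((T(-157) - 1*(-25099)) + a(223)) = sqrt((-3712/731 - 1*(-25099)) + 7) = sqrt((-3712/731 + 25099) + 7) = sqrt(18343657/731 + 7) = sqrt(18348774/731) = sqrt(13412953794)/731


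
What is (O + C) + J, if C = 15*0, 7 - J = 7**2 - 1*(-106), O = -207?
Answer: -355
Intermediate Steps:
J = -148 (J = 7 - (7**2 - 1*(-106)) = 7 - (49 + 106) = 7 - 1*155 = 7 - 155 = -148)
C = 0
(O + C) + J = (-207 + 0) - 148 = -207 - 148 = -355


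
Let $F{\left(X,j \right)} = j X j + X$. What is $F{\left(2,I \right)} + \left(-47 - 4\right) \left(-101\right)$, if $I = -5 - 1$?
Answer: $5225$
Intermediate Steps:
$I = -6$
$F{\left(X,j \right)} = X + X j^{2}$ ($F{\left(X,j \right)} = X j j + X = X j^{2} + X = X + X j^{2}$)
$F{\left(2,I \right)} + \left(-47 - 4\right) \left(-101\right) = 2 \left(1 + \left(-6\right)^{2}\right) + \left(-47 - 4\right) \left(-101\right) = 2 \left(1 + 36\right) - -5151 = 2 \cdot 37 + 5151 = 74 + 5151 = 5225$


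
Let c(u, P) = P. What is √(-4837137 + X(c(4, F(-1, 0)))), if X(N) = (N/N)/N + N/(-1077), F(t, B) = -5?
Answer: I*√140268392746845/5385 ≈ 2199.3*I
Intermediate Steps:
X(N) = 1/N - N/1077 (X(N) = 1/N + N*(-1/1077) = 1/N - N/1077)
√(-4837137 + X(c(4, F(-1, 0)))) = √(-4837137 + (1/(-5) - 1/1077*(-5))) = √(-4837137 + (-⅕ + 5/1077)) = √(-4837137 - 1052/5385) = √(-26047983797/5385) = I*√140268392746845/5385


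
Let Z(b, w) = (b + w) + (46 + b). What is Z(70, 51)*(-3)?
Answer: -711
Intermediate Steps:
Z(b, w) = 46 + w + 2*b
Z(70, 51)*(-3) = (46 + 51 + 2*70)*(-3) = (46 + 51 + 140)*(-3) = 237*(-3) = -711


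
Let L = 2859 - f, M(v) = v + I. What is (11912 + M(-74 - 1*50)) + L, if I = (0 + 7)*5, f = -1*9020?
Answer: 23702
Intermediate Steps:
f = -9020
I = 35 (I = 7*5 = 35)
M(v) = 35 + v (M(v) = v + 35 = 35 + v)
L = 11879 (L = 2859 - 1*(-9020) = 2859 + 9020 = 11879)
(11912 + M(-74 - 1*50)) + L = (11912 + (35 + (-74 - 1*50))) + 11879 = (11912 + (35 + (-74 - 50))) + 11879 = (11912 + (35 - 124)) + 11879 = (11912 - 89) + 11879 = 11823 + 11879 = 23702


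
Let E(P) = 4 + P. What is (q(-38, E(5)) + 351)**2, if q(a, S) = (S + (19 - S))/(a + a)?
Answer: 1968409/16 ≈ 1.2303e+5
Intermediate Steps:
q(a, S) = 19/(2*a) (q(a, S) = 19/((2*a)) = 19*(1/(2*a)) = 19/(2*a))
(q(-38, E(5)) + 351)**2 = ((19/2)/(-38) + 351)**2 = ((19/2)*(-1/38) + 351)**2 = (-1/4 + 351)**2 = (1403/4)**2 = 1968409/16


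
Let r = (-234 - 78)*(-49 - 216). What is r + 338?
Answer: 83018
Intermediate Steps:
r = 82680 (r = -312*(-265) = 82680)
r + 338 = 82680 + 338 = 83018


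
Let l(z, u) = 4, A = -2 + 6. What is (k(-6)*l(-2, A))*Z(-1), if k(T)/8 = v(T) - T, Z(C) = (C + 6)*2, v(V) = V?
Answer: 0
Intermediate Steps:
Z(C) = 12 + 2*C (Z(C) = (6 + C)*2 = 12 + 2*C)
A = 4
k(T) = 0 (k(T) = 8*(T - T) = 8*0 = 0)
(k(-6)*l(-2, A))*Z(-1) = (0*4)*(12 + 2*(-1)) = 0*(12 - 2) = 0*10 = 0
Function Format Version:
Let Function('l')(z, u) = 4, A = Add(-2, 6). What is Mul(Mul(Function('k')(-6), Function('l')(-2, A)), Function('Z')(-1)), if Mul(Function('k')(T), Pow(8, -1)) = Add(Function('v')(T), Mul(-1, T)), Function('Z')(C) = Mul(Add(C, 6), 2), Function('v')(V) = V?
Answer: 0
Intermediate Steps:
Function('Z')(C) = Add(12, Mul(2, C)) (Function('Z')(C) = Mul(Add(6, C), 2) = Add(12, Mul(2, C)))
A = 4
Function('k')(T) = 0 (Function('k')(T) = Mul(8, Add(T, Mul(-1, T))) = Mul(8, 0) = 0)
Mul(Mul(Function('k')(-6), Function('l')(-2, A)), Function('Z')(-1)) = Mul(Mul(0, 4), Add(12, Mul(2, -1))) = Mul(0, Add(12, -2)) = Mul(0, 10) = 0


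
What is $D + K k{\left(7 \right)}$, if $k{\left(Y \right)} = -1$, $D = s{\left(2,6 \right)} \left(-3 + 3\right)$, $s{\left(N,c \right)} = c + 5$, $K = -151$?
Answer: $151$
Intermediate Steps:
$s{\left(N,c \right)} = 5 + c$
$D = 0$ ($D = \left(5 + 6\right) \left(-3 + 3\right) = 11 \cdot 0 = 0$)
$D + K k{\left(7 \right)} = 0 - -151 = 0 + 151 = 151$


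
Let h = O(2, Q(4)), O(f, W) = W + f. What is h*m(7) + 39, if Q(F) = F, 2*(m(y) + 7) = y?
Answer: 18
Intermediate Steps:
m(y) = -7 + y/2
h = 6 (h = 4 + 2 = 6)
h*m(7) + 39 = 6*(-7 + (½)*7) + 39 = 6*(-7 + 7/2) + 39 = 6*(-7/2) + 39 = -21 + 39 = 18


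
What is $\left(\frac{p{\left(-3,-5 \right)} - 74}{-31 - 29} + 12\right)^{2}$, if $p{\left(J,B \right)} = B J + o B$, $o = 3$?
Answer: $\frac{157609}{900} \approx 175.12$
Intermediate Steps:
$p{\left(J,B \right)} = 3 B + B J$ ($p{\left(J,B \right)} = B J + 3 B = 3 B + B J$)
$\left(\frac{p{\left(-3,-5 \right)} - 74}{-31 - 29} + 12\right)^{2} = \left(\frac{- 5 \left(3 - 3\right) - 74}{-31 - 29} + 12\right)^{2} = \left(\frac{\left(-5\right) 0 - 74}{-60} + 12\right)^{2} = \left(\left(0 - 74\right) \left(- \frac{1}{60}\right) + 12\right)^{2} = \left(\left(-74\right) \left(- \frac{1}{60}\right) + 12\right)^{2} = \left(\frac{37}{30} + 12\right)^{2} = \left(\frac{397}{30}\right)^{2} = \frac{157609}{900}$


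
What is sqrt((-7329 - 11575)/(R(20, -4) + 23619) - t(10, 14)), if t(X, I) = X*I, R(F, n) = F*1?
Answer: 2*I*sqrt(19669799149)/23639 ≈ 11.866*I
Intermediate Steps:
R(F, n) = F
t(X, I) = I*X
sqrt((-7329 - 11575)/(R(20, -4) + 23619) - t(10, 14)) = sqrt((-7329 - 11575)/(20 + 23619) - 14*10) = sqrt(-18904/23639 - 1*140) = sqrt(-18904*1/23639 - 140) = sqrt(-18904/23639 - 140) = sqrt(-3328364/23639) = 2*I*sqrt(19669799149)/23639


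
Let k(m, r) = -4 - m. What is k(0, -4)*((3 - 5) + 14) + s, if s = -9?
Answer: -57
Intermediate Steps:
k(0, -4)*((3 - 5) + 14) + s = (-4 - 1*0)*((3 - 5) + 14) - 9 = (-4 + 0)*(-2 + 14) - 9 = -4*12 - 9 = -48 - 9 = -57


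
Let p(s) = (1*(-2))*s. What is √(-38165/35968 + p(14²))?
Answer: I*√7945343002/4496 ≈ 19.826*I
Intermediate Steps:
p(s) = -2*s
√(-38165/35968 + p(14²)) = √(-38165/35968 - 2*14²) = √(-38165*1/35968 - 2*196) = √(-38165/35968 - 392) = √(-14137621/35968) = I*√7945343002/4496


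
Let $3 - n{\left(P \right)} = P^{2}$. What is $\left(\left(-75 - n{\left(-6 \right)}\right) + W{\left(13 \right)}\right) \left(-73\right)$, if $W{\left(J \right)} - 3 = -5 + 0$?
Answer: $3212$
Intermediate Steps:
$n{\left(P \right)} = 3 - P^{2}$
$W{\left(J \right)} = -2$ ($W{\left(J \right)} = 3 + \left(-5 + 0\right) = 3 - 5 = -2$)
$\left(\left(-75 - n{\left(-6 \right)}\right) + W{\left(13 \right)}\right) \left(-73\right) = \left(\left(-75 - \left(3 - \left(-6\right)^{2}\right)\right) - 2\right) \left(-73\right) = \left(\left(-75 - \left(3 - 36\right)\right) - 2\right) \left(-73\right) = \left(\left(-75 - -33\right) - 2\right) \left(-73\right) = \left(\left(-75 + 33\right) - 2\right) \left(-73\right) = \left(-42 - 2\right) \left(-73\right) = \left(-44\right) \left(-73\right) = 3212$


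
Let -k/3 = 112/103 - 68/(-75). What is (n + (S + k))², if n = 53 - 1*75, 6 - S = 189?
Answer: 295152071841/6630625 ≈ 44513.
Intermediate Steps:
S = -183 (S = 6 - 1*189 = 6 - 189 = -183)
k = -15404/2575 (k = -3*(112/103 - 68/(-75)) = -3*(112*(1/103) - 68*(-1/75)) = -3*(112/103 + 68/75) = -3*15404/7725 = -15404/2575 ≈ -5.9821)
n = -22 (n = 53 - 75 = -22)
(n + (S + k))² = (-22 + (-183 - 15404/2575))² = (-22 - 486629/2575)² = (-543279/2575)² = 295152071841/6630625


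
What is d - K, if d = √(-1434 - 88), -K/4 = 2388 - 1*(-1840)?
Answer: 16912 + I*√1522 ≈ 16912.0 + 39.013*I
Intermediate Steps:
K = -16912 (K = -4*(2388 - 1*(-1840)) = -4*(2388 + 1840) = -4*4228 = -16912)
d = I*√1522 (d = √(-1522) = I*√1522 ≈ 39.013*I)
d - K = I*√1522 - 1*(-16912) = I*√1522 + 16912 = 16912 + I*√1522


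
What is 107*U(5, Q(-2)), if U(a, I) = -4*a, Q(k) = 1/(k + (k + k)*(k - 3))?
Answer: -2140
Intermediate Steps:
Q(k) = 1/(k + 2*k*(-3 + k)) (Q(k) = 1/(k + (2*k)*(-3 + k)) = 1/(k + 2*k*(-3 + k)))
107*U(5, Q(-2)) = 107*(-4*5) = 107*(-20) = -2140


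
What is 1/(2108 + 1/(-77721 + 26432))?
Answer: 51289/108117211 ≈ 0.00047438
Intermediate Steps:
1/(2108 + 1/(-77721 + 26432)) = 1/(2108 + 1/(-51289)) = 1/(2108 - 1/51289) = 1/(108117211/51289) = 51289/108117211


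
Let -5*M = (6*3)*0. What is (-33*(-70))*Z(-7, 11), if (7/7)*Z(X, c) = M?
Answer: 0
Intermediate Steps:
M = 0 (M = -6*3*0/5 = -18*0/5 = -⅕*0 = 0)
Z(X, c) = 0
(-33*(-70))*Z(-7, 11) = -33*(-70)*0 = 2310*0 = 0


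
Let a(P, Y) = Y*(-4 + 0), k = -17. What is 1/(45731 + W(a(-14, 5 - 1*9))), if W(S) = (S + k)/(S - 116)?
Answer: 100/4573101 ≈ 2.1867e-5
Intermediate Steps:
a(P, Y) = -4*Y (a(P, Y) = Y*(-4) = -4*Y)
W(S) = (-17 + S)/(-116 + S) (W(S) = (S - 17)/(S - 116) = (-17 + S)/(-116 + S))
1/(45731 + W(a(-14, 5 - 1*9))) = 1/(45731 + (-17 - 4*(5 - 1*9))/(-116 - 4*(5 - 1*9))) = 1/(45731 + (-17 - 4*(5 - 9))/(-116 - 4*(5 - 9))) = 1/(45731 + (-17 - 4*(-4))/(-116 - 4*(-4))) = 1/(45731 + (-17 + 16)/(-116 + 16)) = 1/(45731 - 1/(-100)) = 1/(45731 - 1/100*(-1)) = 1/(45731 + 1/100) = 1/(4573101/100) = 100/4573101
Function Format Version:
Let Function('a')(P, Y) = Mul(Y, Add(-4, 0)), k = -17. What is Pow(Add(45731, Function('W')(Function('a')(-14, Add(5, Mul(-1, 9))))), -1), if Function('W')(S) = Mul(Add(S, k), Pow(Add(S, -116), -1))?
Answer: Rational(100, 4573101) ≈ 2.1867e-5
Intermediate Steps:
Function('a')(P, Y) = Mul(-4, Y) (Function('a')(P, Y) = Mul(Y, -4) = Mul(-4, Y))
Function('W')(S) = Mul(Pow(Add(-116, S), -1), Add(-17, S)) (Function('W')(S) = Mul(Add(S, -17), Pow(Add(S, -116), -1)) = Mul(Add(-17, S), Pow(Add(-116, S), -1)) = Mul(Pow(Add(-116, S), -1), Add(-17, S)))
Pow(Add(45731, Function('W')(Function('a')(-14, Add(5, Mul(-1, 9))))), -1) = Pow(Add(45731, Mul(Pow(Add(-116, Mul(-4, Add(5, Mul(-1, 9)))), -1), Add(-17, Mul(-4, Add(5, Mul(-1, 9)))))), -1) = Pow(Add(45731, Mul(Pow(Add(-116, Mul(-4, Add(5, -9))), -1), Add(-17, Mul(-4, Add(5, -9))))), -1) = Pow(Add(45731, Mul(Pow(Add(-116, Mul(-4, -4)), -1), Add(-17, Mul(-4, -4)))), -1) = Pow(Add(45731, Mul(Pow(Add(-116, 16), -1), Add(-17, 16))), -1) = Pow(Add(45731, Mul(Pow(-100, -1), -1)), -1) = Pow(Add(45731, Mul(Rational(-1, 100), -1)), -1) = Pow(Add(45731, Rational(1, 100)), -1) = Pow(Rational(4573101, 100), -1) = Rational(100, 4573101)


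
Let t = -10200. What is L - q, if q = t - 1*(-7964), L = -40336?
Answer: -38100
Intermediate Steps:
q = -2236 (q = -10200 - 1*(-7964) = -10200 + 7964 = -2236)
L - q = -40336 - 1*(-2236) = -40336 + 2236 = -38100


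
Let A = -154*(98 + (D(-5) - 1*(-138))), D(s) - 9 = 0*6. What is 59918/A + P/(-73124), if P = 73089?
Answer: -3569545901/1379484260 ≈ -2.5876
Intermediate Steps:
D(s) = 9 (D(s) = 9 + 0*6 = 9 + 0 = 9)
A = -37730 (A = -154*(98 + (9 - 1*(-138))) = -154*(98 + (9 + 138)) = -154*(98 + 147) = -154*245 = -37730)
59918/A + P/(-73124) = 59918/(-37730) + 73089/(-73124) = 59918*(-1/37730) + 73089*(-1/73124) = -29959/18865 - 73089/73124 = -3569545901/1379484260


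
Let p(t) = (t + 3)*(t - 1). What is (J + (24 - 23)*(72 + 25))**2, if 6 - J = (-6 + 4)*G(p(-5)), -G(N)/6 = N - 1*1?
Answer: 841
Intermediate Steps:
p(t) = (-1 + t)*(3 + t) (p(t) = (3 + t)*(-1 + t) = (-1 + t)*(3 + t))
G(N) = 6 - 6*N (G(N) = -6*(N - 1*1) = -6*(N - 1) = -6*(-1 + N) = 6 - 6*N)
J = -126 (J = 6 - (-6 + 4)*(6 - 6*(-3 + (-5)**2 + 2*(-5))) = 6 - (-2)*(6 - 6*(-3 + 25 - 10)) = 6 - (-2)*(6 - 6*12) = 6 - (-2)*(6 - 72) = 6 - (-2)*(-66) = 6 - 1*132 = 6 - 132 = -126)
(J + (24 - 23)*(72 + 25))**2 = (-126 + (24 - 23)*(72 + 25))**2 = (-126 + 1*97)**2 = (-126 + 97)**2 = (-29)**2 = 841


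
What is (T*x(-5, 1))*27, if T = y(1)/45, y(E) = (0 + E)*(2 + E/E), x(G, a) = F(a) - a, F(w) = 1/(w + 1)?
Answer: -9/10 ≈ -0.90000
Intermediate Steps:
F(w) = 1/(1 + w)
x(G, a) = 1/(1 + a) - a
y(E) = 3*E (y(E) = E*(2 + 1) = E*3 = 3*E)
T = 1/15 (T = (3*1)/45 = 3*(1/45) = 1/15 ≈ 0.066667)
(T*x(-5, 1))*27 = (((1 - 1*1*(1 + 1))/(1 + 1))/15)*27 = (((1 - 1*1*2)/2)/15)*27 = (((1 - 2)/2)/15)*27 = (((½)*(-1))/15)*27 = ((1/15)*(-½))*27 = -1/30*27 = -9/10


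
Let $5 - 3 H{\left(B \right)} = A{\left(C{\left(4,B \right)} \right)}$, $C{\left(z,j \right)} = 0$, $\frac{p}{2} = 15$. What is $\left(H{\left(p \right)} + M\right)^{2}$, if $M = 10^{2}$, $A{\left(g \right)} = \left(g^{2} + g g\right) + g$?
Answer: $\frac{93025}{9} \approx 10336.0$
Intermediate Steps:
$p = 30$ ($p = 2 \cdot 15 = 30$)
$A{\left(g \right)} = g + 2 g^{2}$ ($A{\left(g \right)} = \left(g^{2} + g^{2}\right) + g = 2 g^{2} + g = g + 2 g^{2}$)
$M = 100$
$H{\left(B \right)} = \frac{5}{3}$ ($H{\left(B \right)} = \frac{5}{3} - \frac{0 \left(1 + 2 \cdot 0\right)}{3} = \frac{5}{3} - \frac{0 \left(1 + 0\right)}{3} = \frac{5}{3} - \frac{0 \cdot 1}{3} = \frac{5}{3} - 0 = \frac{5}{3} + 0 = \frac{5}{3}$)
$\left(H{\left(p \right)} + M\right)^{2} = \left(\frac{5}{3} + 100\right)^{2} = \left(\frac{305}{3}\right)^{2} = \frac{93025}{9}$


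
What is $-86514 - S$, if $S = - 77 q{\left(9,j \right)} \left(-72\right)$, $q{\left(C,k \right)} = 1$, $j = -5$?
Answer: $-92058$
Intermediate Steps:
$S = 5544$ ($S = \left(-77\right) 1 \left(-72\right) = \left(-77\right) \left(-72\right) = 5544$)
$-86514 - S = -86514 - 5544 = -92058$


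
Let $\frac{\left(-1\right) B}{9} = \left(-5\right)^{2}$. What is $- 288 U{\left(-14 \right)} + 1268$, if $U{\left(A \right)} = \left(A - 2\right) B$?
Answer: $-1035532$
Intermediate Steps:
$B = -225$ ($B = - 9 \left(-5\right)^{2} = \left(-9\right) 25 = -225$)
$U{\left(A \right)} = 450 - 225 A$ ($U{\left(A \right)} = \left(A - 2\right) \left(-225\right) = \left(-2 + A\right) \left(-225\right) = 450 - 225 A$)
$- 288 U{\left(-14 \right)} + 1268 = - 288 \left(450 - -3150\right) + 1268 = - 288 \left(450 + 3150\right) + 1268 = \left(-288\right) 3600 + 1268 = -1036800 + 1268 = -1035532$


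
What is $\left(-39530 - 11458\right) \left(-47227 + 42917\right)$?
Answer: $219758280$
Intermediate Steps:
$\left(-39530 - 11458\right) \left(-47227 + 42917\right) = \left(-50988\right) \left(-4310\right) = 219758280$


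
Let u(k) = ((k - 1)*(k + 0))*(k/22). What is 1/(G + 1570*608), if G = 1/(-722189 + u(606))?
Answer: 9376801/8950719162561 ≈ 1.0476e-6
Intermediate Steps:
u(k) = k²*(-1 + k)/22 (u(k) = ((-1 + k)*k)*(k*(1/22)) = (k*(-1 + k))*(k/22) = k²*(-1 + k)/22)
G = 1/9376801 (G = 1/(-722189 + (1/22)*606²*(-1 + 606)) = 1/(-722189 + (1/22)*367236*605) = 1/(-722189 + 10098990) = 1/9376801 ≈ 1.0665e-7)
1/(G + 1570*608) = 1/(1/9376801 + 1570*608) = 1/(1/9376801 + 954560) = 1/(8950719162561/9376801) = 9376801/8950719162561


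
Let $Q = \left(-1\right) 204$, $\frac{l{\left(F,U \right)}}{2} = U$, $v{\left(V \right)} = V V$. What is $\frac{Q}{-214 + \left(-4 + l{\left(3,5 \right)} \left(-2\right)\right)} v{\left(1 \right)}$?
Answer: $\frac{6}{7} \approx 0.85714$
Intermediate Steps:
$v{\left(V \right)} = V^{2}$
$l{\left(F,U \right)} = 2 U$
$Q = -204$
$\frac{Q}{-214 + \left(-4 + l{\left(3,5 \right)} \left(-2\right)\right)} v{\left(1 \right)} = \frac{1}{-214 + \left(-4 + 2 \cdot 5 \left(-2\right)\right)} \left(-204\right) 1^{2} = \frac{1}{-214 + \left(-4 + 10 \left(-2\right)\right)} \left(-204\right) 1 = \frac{1}{-214 - 24} \left(-204\right) 1 = \frac{1}{-238} \left(-204\right) 1 = \left(- \frac{1}{238}\right) \left(-204\right) 1 = \frac{6}{7} \cdot 1 = \frac{6}{7}$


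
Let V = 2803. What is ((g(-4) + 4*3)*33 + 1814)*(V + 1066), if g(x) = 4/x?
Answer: 8422813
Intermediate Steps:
((g(-4) + 4*3)*33 + 1814)*(V + 1066) = ((4/(-4) + 4*3)*33 + 1814)*(2803 + 1066) = ((4*(-¼) + 12)*33 + 1814)*3869 = ((-1 + 12)*33 + 1814)*3869 = (11*33 + 1814)*3869 = (363 + 1814)*3869 = 2177*3869 = 8422813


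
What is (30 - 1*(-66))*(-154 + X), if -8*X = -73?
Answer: -13908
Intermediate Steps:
X = 73/8 (X = -1/8*(-73) = 73/8 ≈ 9.1250)
(30 - 1*(-66))*(-154 + X) = (30 - 1*(-66))*(-154 + 73/8) = (30 + 66)*(-1159/8) = 96*(-1159/8) = -13908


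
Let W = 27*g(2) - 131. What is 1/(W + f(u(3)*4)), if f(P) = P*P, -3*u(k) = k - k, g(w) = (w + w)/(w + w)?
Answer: -1/104 ≈ -0.0096154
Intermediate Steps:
g(w) = 1 (g(w) = (2*w)/((2*w)) = (2*w)*(1/(2*w)) = 1)
u(k) = 0 (u(k) = -(k - k)/3 = -⅓*0 = 0)
f(P) = P²
W = -104 (W = 27*1 - 131 = 27 - 131 = -104)
1/(W + f(u(3)*4)) = 1/(-104 + (0*4)²) = 1/(-104 + 0²) = 1/(-104 + 0) = 1/(-104) = -1/104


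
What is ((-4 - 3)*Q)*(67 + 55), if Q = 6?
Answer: -5124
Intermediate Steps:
((-4 - 3)*Q)*(67 + 55) = ((-4 - 3)*6)*(67 + 55) = -7*6*122 = -42*122 = -5124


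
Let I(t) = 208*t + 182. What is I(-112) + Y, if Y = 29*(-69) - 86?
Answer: -25201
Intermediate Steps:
I(t) = 182 + 208*t
Y = -2087 (Y = -2001 - 86 = -2087)
I(-112) + Y = (182 + 208*(-112)) - 2087 = (182 - 23296) - 2087 = -23114 - 2087 = -25201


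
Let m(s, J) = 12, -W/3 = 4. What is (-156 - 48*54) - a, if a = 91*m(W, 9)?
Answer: -3840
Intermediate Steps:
W = -12 (W = -3*4 = -12)
a = 1092 (a = 91*12 = 1092)
(-156 - 48*54) - a = (-156 - 48*54) - 1*1092 = (-156 - 2592) - 1092 = -2748 - 1092 = -3840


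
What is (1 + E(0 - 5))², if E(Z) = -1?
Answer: 0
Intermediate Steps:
(1 + E(0 - 5))² = (1 - 1)² = 0² = 0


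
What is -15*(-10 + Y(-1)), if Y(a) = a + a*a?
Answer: 150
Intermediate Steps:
Y(a) = a + a²
-15*(-10 + Y(-1)) = -15*(-10 - (1 - 1)) = -15*(-10 - 1*0) = -15*(-10 + 0) = -15*(-10) = 150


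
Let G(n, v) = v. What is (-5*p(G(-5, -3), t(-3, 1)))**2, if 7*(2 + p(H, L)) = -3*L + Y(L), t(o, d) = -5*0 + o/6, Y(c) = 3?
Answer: 9025/196 ≈ 46.046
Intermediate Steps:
t(o, d) = o/6 (t(o, d) = 0 + o*(1/6) = 0 + o/6 = o/6)
p(H, L) = -11/7 - 3*L/7 (p(H, L) = -2 + (-3*L + 3)/7 = -2 + (3 - 3*L)/7 = -2 + (3/7 - 3*L/7) = -11/7 - 3*L/7)
(-5*p(G(-5, -3), t(-3, 1)))**2 = (-5*(-11/7 - (-3)/14))**2 = (-5*(-11/7 - 3/7*(-1/2)))**2 = (-5*(-11/7 + 3/14))**2 = (-5*(-19/14))**2 = (95/14)**2 = 9025/196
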